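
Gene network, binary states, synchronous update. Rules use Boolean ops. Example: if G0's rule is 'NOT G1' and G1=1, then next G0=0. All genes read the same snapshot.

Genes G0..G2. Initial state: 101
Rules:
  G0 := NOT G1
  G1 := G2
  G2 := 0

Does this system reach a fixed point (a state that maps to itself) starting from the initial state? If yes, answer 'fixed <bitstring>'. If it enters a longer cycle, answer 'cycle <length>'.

Step 0: 101
Step 1: G0=NOT G1=NOT 0=1 G1=G2=1 G2=0(const) -> 110
Step 2: G0=NOT G1=NOT 1=0 G1=G2=0 G2=0(const) -> 000
Step 3: G0=NOT G1=NOT 0=1 G1=G2=0 G2=0(const) -> 100
Step 4: G0=NOT G1=NOT 0=1 G1=G2=0 G2=0(const) -> 100
Fixed point reached at step 3: 100

Answer: fixed 100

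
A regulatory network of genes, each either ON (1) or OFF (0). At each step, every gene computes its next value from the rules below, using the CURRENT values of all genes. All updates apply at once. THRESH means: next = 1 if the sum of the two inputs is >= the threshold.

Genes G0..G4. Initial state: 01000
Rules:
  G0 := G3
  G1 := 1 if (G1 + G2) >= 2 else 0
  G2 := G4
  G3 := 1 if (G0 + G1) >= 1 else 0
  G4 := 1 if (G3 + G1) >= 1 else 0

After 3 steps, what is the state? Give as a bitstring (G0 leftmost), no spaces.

Step 1: G0=G3=0 G1=(1+0>=2)=0 G2=G4=0 G3=(0+1>=1)=1 G4=(0+1>=1)=1 -> 00011
Step 2: G0=G3=1 G1=(0+0>=2)=0 G2=G4=1 G3=(0+0>=1)=0 G4=(1+0>=1)=1 -> 10101
Step 3: G0=G3=0 G1=(0+1>=2)=0 G2=G4=1 G3=(1+0>=1)=1 G4=(0+0>=1)=0 -> 00110

00110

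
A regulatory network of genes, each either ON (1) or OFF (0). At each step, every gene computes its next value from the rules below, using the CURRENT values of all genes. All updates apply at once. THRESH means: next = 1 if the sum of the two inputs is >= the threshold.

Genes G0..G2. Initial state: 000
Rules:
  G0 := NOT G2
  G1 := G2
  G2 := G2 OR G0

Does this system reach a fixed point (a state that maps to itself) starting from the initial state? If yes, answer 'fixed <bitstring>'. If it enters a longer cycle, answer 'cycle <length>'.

Answer: fixed 011

Derivation:
Step 0: 000
Step 1: G0=NOT G2=NOT 0=1 G1=G2=0 G2=G2|G0=0|0=0 -> 100
Step 2: G0=NOT G2=NOT 0=1 G1=G2=0 G2=G2|G0=0|1=1 -> 101
Step 3: G0=NOT G2=NOT 1=0 G1=G2=1 G2=G2|G0=1|1=1 -> 011
Step 4: G0=NOT G2=NOT 1=0 G1=G2=1 G2=G2|G0=1|0=1 -> 011
Fixed point reached at step 3: 011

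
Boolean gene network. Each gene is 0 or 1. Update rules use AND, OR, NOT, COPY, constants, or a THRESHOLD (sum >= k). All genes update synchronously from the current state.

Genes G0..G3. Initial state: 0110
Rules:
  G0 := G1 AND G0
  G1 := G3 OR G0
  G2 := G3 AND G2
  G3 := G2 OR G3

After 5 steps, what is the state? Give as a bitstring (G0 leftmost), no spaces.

Step 1: G0=G1&G0=1&0=0 G1=G3|G0=0|0=0 G2=G3&G2=0&1=0 G3=G2|G3=1|0=1 -> 0001
Step 2: G0=G1&G0=0&0=0 G1=G3|G0=1|0=1 G2=G3&G2=1&0=0 G3=G2|G3=0|1=1 -> 0101
Step 3: G0=G1&G0=1&0=0 G1=G3|G0=1|0=1 G2=G3&G2=1&0=0 G3=G2|G3=0|1=1 -> 0101
Step 4: G0=G1&G0=1&0=0 G1=G3|G0=1|0=1 G2=G3&G2=1&0=0 G3=G2|G3=0|1=1 -> 0101
Step 5: G0=G1&G0=1&0=0 G1=G3|G0=1|0=1 G2=G3&G2=1&0=0 G3=G2|G3=0|1=1 -> 0101

0101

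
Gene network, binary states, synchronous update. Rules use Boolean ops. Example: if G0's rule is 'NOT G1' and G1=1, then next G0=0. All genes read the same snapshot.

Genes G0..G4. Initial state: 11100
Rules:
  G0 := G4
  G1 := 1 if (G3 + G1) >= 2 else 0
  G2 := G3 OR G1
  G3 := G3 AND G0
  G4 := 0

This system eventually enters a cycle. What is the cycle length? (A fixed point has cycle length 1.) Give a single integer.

Step 0: 11100
Step 1: G0=G4=0 G1=(0+1>=2)=0 G2=G3|G1=0|1=1 G3=G3&G0=0&1=0 G4=0(const) -> 00100
Step 2: G0=G4=0 G1=(0+0>=2)=0 G2=G3|G1=0|0=0 G3=G3&G0=0&0=0 G4=0(const) -> 00000
Step 3: G0=G4=0 G1=(0+0>=2)=0 G2=G3|G1=0|0=0 G3=G3&G0=0&0=0 G4=0(const) -> 00000
State from step 3 equals state from step 2 -> cycle length 1

Answer: 1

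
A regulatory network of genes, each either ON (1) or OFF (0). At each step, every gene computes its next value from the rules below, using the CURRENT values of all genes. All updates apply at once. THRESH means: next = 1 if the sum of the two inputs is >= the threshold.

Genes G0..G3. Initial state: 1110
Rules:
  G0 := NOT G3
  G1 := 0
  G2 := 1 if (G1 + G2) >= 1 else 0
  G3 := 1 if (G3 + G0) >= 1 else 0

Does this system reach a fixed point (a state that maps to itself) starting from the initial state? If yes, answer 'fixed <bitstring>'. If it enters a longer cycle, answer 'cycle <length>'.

Answer: fixed 0011

Derivation:
Step 0: 1110
Step 1: G0=NOT G3=NOT 0=1 G1=0(const) G2=(1+1>=1)=1 G3=(0+1>=1)=1 -> 1011
Step 2: G0=NOT G3=NOT 1=0 G1=0(const) G2=(0+1>=1)=1 G3=(1+1>=1)=1 -> 0011
Step 3: G0=NOT G3=NOT 1=0 G1=0(const) G2=(0+1>=1)=1 G3=(1+0>=1)=1 -> 0011
Fixed point reached at step 2: 0011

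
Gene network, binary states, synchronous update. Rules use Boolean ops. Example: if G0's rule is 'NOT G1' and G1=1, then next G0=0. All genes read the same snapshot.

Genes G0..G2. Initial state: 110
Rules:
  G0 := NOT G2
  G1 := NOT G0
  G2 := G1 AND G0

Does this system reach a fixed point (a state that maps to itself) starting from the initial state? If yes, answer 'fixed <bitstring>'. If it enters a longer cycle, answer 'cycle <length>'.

Step 0: 110
Step 1: G0=NOT G2=NOT 0=1 G1=NOT G0=NOT 1=0 G2=G1&G0=1&1=1 -> 101
Step 2: G0=NOT G2=NOT 1=0 G1=NOT G0=NOT 1=0 G2=G1&G0=0&1=0 -> 000
Step 3: G0=NOT G2=NOT 0=1 G1=NOT G0=NOT 0=1 G2=G1&G0=0&0=0 -> 110
Cycle of length 3 starting at step 0 -> no fixed point

Answer: cycle 3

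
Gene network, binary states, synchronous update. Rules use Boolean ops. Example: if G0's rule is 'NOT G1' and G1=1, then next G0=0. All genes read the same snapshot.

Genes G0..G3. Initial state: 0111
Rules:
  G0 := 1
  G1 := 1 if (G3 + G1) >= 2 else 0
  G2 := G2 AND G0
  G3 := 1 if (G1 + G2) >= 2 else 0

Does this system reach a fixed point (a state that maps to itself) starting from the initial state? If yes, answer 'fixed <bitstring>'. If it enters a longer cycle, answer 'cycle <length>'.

Step 0: 0111
Step 1: G0=1(const) G1=(1+1>=2)=1 G2=G2&G0=1&0=0 G3=(1+1>=2)=1 -> 1101
Step 2: G0=1(const) G1=(1+1>=2)=1 G2=G2&G0=0&1=0 G3=(1+0>=2)=0 -> 1100
Step 3: G0=1(const) G1=(0+1>=2)=0 G2=G2&G0=0&1=0 G3=(1+0>=2)=0 -> 1000
Step 4: G0=1(const) G1=(0+0>=2)=0 G2=G2&G0=0&1=0 G3=(0+0>=2)=0 -> 1000
Fixed point reached at step 3: 1000

Answer: fixed 1000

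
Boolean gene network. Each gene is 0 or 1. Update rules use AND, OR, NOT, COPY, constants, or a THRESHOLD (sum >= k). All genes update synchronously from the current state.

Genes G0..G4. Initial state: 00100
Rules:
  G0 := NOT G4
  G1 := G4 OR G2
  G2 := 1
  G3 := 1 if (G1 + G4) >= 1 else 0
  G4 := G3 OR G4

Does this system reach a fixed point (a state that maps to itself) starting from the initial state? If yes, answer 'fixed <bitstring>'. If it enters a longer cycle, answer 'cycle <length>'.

Answer: fixed 01111

Derivation:
Step 0: 00100
Step 1: G0=NOT G4=NOT 0=1 G1=G4|G2=0|1=1 G2=1(const) G3=(0+0>=1)=0 G4=G3|G4=0|0=0 -> 11100
Step 2: G0=NOT G4=NOT 0=1 G1=G4|G2=0|1=1 G2=1(const) G3=(1+0>=1)=1 G4=G3|G4=0|0=0 -> 11110
Step 3: G0=NOT G4=NOT 0=1 G1=G4|G2=0|1=1 G2=1(const) G3=(1+0>=1)=1 G4=G3|G4=1|0=1 -> 11111
Step 4: G0=NOT G4=NOT 1=0 G1=G4|G2=1|1=1 G2=1(const) G3=(1+1>=1)=1 G4=G3|G4=1|1=1 -> 01111
Step 5: G0=NOT G4=NOT 1=0 G1=G4|G2=1|1=1 G2=1(const) G3=(1+1>=1)=1 G4=G3|G4=1|1=1 -> 01111
Fixed point reached at step 4: 01111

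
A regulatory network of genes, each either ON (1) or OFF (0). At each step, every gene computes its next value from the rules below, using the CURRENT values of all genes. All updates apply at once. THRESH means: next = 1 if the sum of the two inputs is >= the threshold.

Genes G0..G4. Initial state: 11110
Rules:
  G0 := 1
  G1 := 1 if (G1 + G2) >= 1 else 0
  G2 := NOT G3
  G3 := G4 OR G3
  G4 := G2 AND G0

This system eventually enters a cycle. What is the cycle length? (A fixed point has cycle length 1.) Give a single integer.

Answer: 1

Derivation:
Step 0: 11110
Step 1: G0=1(const) G1=(1+1>=1)=1 G2=NOT G3=NOT 1=0 G3=G4|G3=0|1=1 G4=G2&G0=1&1=1 -> 11011
Step 2: G0=1(const) G1=(1+0>=1)=1 G2=NOT G3=NOT 1=0 G3=G4|G3=1|1=1 G4=G2&G0=0&1=0 -> 11010
Step 3: G0=1(const) G1=(1+0>=1)=1 G2=NOT G3=NOT 1=0 G3=G4|G3=0|1=1 G4=G2&G0=0&1=0 -> 11010
State from step 3 equals state from step 2 -> cycle length 1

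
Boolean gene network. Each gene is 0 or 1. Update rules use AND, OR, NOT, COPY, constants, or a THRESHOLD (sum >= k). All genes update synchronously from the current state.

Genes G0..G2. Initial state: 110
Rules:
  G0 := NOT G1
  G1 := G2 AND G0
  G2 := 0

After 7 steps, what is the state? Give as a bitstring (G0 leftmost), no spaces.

Step 1: G0=NOT G1=NOT 1=0 G1=G2&G0=0&1=0 G2=0(const) -> 000
Step 2: G0=NOT G1=NOT 0=1 G1=G2&G0=0&0=0 G2=0(const) -> 100
Step 3: G0=NOT G1=NOT 0=1 G1=G2&G0=0&1=0 G2=0(const) -> 100
Step 4: G0=NOT G1=NOT 0=1 G1=G2&G0=0&1=0 G2=0(const) -> 100
Step 5: G0=NOT G1=NOT 0=1 G1=G2&G0=0&1=0 G2=0(const) -> 100
Step 6: G0=NOT G1=NOT 0=1 G1=G2&G0=0&1=0 G2=0(const) -> 100
Step 7: G0=NOT G1=NOT 0=1 G1=G2&G0=0&1=0 G2=0(const) -> 100

100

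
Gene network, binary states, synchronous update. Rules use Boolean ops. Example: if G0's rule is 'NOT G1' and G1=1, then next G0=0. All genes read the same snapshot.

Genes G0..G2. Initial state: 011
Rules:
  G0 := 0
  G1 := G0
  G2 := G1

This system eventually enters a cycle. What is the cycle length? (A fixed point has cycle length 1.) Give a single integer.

Step 0: 011
Step 1: G0=0(const) G1=G0=0 G2=G1=1 -> 001
Step 2: G0=0(const) G1=G0=0 G2=G1=0 -> 000
Step 3: G0=0(const) G1=G0=0 G2=G1=0 -> 000
State from step 3 equals state from step 2 -> cycle length 1

Answer: 1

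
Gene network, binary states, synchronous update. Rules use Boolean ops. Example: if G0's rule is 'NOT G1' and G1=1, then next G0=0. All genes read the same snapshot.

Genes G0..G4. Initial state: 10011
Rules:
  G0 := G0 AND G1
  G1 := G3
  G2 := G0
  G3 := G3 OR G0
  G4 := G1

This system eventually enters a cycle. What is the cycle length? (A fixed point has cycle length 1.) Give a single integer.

Answer: 1

Derivation:
Step 0: 10011
Step 1: G0=G0&G1=1&0=0 G1=G3=1 G2=G0=1 G3=G3|G0=1|1=1 G4=G1=0 -> 01110
Step 2: G0=G0&G1=0&1=0 G1=G3=1 G2=G0=0 G3=G3|G0=1|0=1 G4=G1=1 -> 01011
Step 3: G0=G0&G1=0&1=0 G1=G3=1 G2=G0=0 G3=G3|G0=1|0=1 G4=G1=1 -> 01011
State from step 3 equals state from step 2 -> cycle length 1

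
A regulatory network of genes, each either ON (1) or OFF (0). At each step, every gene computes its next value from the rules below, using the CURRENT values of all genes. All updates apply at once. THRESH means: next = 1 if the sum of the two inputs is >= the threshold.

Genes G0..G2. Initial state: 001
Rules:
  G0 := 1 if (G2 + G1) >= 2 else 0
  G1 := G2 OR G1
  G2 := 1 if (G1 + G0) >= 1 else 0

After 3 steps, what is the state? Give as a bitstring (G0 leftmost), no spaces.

Step 1: G0=(1+0>=2)=0 G1=G2|G1=1|0=1 G2=(0+0>=1)=0 -> 010
Step 2: G0=(0+1>=2)=0 G1=G2|G1=0|1=1 G2=(1+0>=1)=1 -> 011
Step 3: G0=(1+1>=2)=1 G1=G2|G1=1|1=1 G2=(1+0>=1)=1 -> 111

111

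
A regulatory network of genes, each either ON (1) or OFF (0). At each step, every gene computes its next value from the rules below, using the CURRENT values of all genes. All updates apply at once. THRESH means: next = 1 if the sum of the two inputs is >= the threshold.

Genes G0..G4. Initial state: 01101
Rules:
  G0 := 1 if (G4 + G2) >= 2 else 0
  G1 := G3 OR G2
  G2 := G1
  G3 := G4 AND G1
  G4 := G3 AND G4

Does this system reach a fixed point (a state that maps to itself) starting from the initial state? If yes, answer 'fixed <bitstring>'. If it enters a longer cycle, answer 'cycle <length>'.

Answer: fixed 01100

Derivation:
Step 0: 01101
Step 1: G0=(1+1>=2)=1 G1=G3|G2=0|1=1 G2=G1=1 G3=G4&G1=1&1=1 G4=G3&G4=0&1=0 -> 11110
Step 2: G0=(0+1>=2)=0 G1=G3|G2=1|1=1 G2=G1=1 G3=G4&G1=0&1=0 G4=G3&G4=1&0=0 -> 01100
Step 3: G0=(0+1>=2)=0 G1=G3|G2=0|1=1 G2=G1=1 G3=G4&G1=0&1=0 G4=G3&G4=0&0=0 -> 01100
Fixed point reached at step 2: 01100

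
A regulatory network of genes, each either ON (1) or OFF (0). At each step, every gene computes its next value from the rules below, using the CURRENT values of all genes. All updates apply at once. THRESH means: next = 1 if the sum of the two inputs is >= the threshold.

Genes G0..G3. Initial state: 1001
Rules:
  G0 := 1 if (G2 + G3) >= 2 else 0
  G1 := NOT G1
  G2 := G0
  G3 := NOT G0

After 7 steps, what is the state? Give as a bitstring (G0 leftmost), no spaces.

Step 1: G0=(0+1>=2)=0 G1=NOT G1=NOT 0=1 G2=G0=1 G3=NOT G0=NOT 1=0 -> 0110
Step 2: G0=(1+0>=2)=0 G1=NOT G1=NOT 1=0 G2=G0=0 G3=NOT G0=NOT 0=1 -> 0001
Step 3: G0=(0+1>=2)=0 G1=NOT G1=NOT 0=1 G2=G0=0 G3=NOT G0=NOT 0=1 -> 0101
Step 4: G0=(0+1>=2)=0 G1=NOT G1=NOT 1=0 G2=G0=0 G3=NOT G0=NOT 0=1 -> 0001
Step 5: G0=(0+1>=2)=0 G1=NOT G1=NOT 0=1 G2=G0=0 G3=NOT G0=NOT 0=1 -> 0101
Step 6: G0=(0+1>=2)=0 G1=NOT G1=NOT 1=0 G2=G0=0 G3=NOT G0=NOT 0=1 -> 0001
Step 7: G0=(0+1>=2)=0 G1=NOT G1=NOT 0=1 G2=G0=0 G3=NOT G0=NOT 0=1 -> 0101

0101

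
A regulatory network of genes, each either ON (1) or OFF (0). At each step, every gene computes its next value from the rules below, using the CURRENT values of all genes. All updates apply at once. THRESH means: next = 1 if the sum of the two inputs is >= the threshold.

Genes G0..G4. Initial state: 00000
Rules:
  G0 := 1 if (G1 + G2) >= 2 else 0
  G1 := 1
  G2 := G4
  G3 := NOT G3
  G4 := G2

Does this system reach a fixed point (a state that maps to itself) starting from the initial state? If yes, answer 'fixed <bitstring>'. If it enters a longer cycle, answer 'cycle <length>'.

Step 0: 00000
Step 1: G0=(0+0>=2)=0 G1=1(const) G2=G4=0 G3=NOT G3=NOT 0=1 G4=G2=0 -> 01010
Step 2: G0=(1+0>=2)=0 G1=1(const) G2=G4=0 G3=NOT G3=NOT 1=0 G4=G2=0 -> 01000
Step 3: G0=(1+0>=2)=0 G1=1(const) G2=G4=0 G3=NOT G3=NOT 0=1 G4=G2=0 -> 01010
Cycle of length 2 starting at step 1 -> no fixed point

Answer: cycle 2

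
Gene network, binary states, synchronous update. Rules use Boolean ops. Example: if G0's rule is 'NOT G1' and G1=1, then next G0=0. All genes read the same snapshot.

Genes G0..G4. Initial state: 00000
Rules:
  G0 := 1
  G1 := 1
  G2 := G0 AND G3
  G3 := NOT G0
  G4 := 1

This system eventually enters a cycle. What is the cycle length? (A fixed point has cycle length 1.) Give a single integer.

Answer: 1

Derivation:
Step 0: 00000
Step 1: G0=1(const) G1=1(const) G2=G0&G3=0&0=0 G3=NOT G0=NOT 0=1 G4=1(const) -> 11011
Step 2: G0=1(const) G1=1(const) G2=G0&G3=1&1=1 G3=NOT G0=NOT 1=0 G4=1(const) -> 11101
Step 3: G0=1(const) G1=1(const) G2=G0&G3=1&0=0 G3=NOT G0=NOT 1=0 G4=1(const) -> 11001
Step 4: G0=1(const) G1=1(const) G2=G0&G3=1&0=0 G3=NOT G0=NOT 1=0 G4=1(const) -> 11001
State from step 4 equals state from step 3 -> cycle length 1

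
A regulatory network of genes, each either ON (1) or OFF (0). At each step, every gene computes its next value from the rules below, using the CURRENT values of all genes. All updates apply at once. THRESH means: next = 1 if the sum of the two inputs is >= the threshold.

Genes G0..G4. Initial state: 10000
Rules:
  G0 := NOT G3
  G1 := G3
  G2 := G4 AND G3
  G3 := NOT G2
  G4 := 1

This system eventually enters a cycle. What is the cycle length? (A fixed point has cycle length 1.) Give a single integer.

Step 0: 10000
Step 1: G0=NOT G3=NOT 0=1 G1=G3=0 G2=G4&G3=0&0=0 G3=NOT G2=NOT 0=1 G4=1(const) -> 10011
Step 2: G0=NOT G3=NOT 1=0 G1=G3=1 G2=G4&G3=1&1=1 G3=NOT G2=NOT 0=1 G4=1(const) -> 01111
Step 3: G0=NOT G3=NOT 1=0 G1=G3=1 G2=G4&G3=1&1=1 G3=NOT G2=NOT 1=0 G4=1(const) -> 01101
Step 4: G0=NOT G3=NOT 0=1 G1=G3=0 G2=G4&G3=1&0=0 G3=NOT G2=NOT 1=0 G4=1(const) -> 10001
Step 5: G0=NOT G3=NOT 0=1 G1=G3=0 G2=G4&G3=1&0=0 G3=NOT G2=NOT 0=1 G4=1(const) -> 10011
State from step 5 equals state from step 1 -> cycle length 4

Answer: 4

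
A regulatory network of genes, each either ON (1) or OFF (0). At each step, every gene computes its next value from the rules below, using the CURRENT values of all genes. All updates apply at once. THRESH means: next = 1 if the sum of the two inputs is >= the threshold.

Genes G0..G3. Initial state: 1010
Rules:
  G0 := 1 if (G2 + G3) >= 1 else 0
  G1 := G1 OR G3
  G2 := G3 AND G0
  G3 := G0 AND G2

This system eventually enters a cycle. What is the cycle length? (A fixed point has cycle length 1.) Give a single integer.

Step 0: 1010
Step 1: G0=(1+0>=1)=1 G1=G1|G3=0|0=0 G2=G3&G0=0&1=0 G3=G0&G2=1&1=1 -> 1001
Step 2: G0=(0+1>=1)=1 G1=G1|G3=0|1=1 G2=G3&G0=1&1=1 G3=G0&G2=1&0=0 -> 1110
Step 3: G0=(1+0>=1)=1 G1=G1|G3=1|0=1 G2=G3&G0=0&1=0 G3=G0&G2=1&1=1 -> 1101
Step 4: G0=(0+1>=1)=1 G1=G1|G3=1|1=1 G2=G3&G0=1&1=1 G3=G0&G2=1&0=0 -> 1110
State from step 4 equals state from step 2 -> cycle length 2

Answer: 2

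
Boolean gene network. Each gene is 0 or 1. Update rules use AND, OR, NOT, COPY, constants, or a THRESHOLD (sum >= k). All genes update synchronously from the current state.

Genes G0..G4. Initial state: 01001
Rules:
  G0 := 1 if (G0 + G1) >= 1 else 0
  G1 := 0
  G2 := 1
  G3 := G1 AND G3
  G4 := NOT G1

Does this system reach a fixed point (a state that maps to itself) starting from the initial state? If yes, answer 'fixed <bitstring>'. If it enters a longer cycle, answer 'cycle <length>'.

Step 0: 01001
Step 1: G0=(0+1>=1)=1 G1=0(const) G2=1(const) G3=G1&G3=1&0=0 G4=NOT G1=NOT 1=0 -> 10100
Step 2: G0=(1+0>=1)=1 G1=0(const) G2=1(const) G3=G1&G3=0&0=0 G4=NOT G1=NOT 0=1 -> 10101
Step 3: G0=(1+0>=1)=1 G1=0(const) G2=1(const) G3=G1&G3=0&0=0 G4=NOT G1=NOT 0=1 -> 10101
Fixed point reached at step 2: 10101

Answer: fixed 10101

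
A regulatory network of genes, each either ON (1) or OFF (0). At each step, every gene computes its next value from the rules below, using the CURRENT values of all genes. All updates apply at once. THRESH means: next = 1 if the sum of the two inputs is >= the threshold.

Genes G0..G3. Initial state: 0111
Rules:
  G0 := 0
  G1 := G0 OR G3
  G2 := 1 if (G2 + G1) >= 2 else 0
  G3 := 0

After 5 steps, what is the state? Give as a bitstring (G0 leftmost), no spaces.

Step 1: G0=0(const) G1=G0|G3=0|1=1 G2=(1+1>=2)=1 G3=0(const) -> 0110
Step 2: G0=0(const) G1=G0|G3=0|0=0 G2=(1+1>=2)=1 G3=0(const) -> 0010
Step 3: G0=0(const) G1=G0|G3=0|0=0 G2=(1+0>=2)=0 G3=0(const) -> 0000
Step 4: G0=0(const) G1=G0|G3=0|0=0 G2=(0+0>=2)=0 G3=0(const) -> 0000
Step 5: G0=0(const) G1=G0|G3=0|0=0 G2=(0+0>=2)=0 G3=0(const) -> 0000

0000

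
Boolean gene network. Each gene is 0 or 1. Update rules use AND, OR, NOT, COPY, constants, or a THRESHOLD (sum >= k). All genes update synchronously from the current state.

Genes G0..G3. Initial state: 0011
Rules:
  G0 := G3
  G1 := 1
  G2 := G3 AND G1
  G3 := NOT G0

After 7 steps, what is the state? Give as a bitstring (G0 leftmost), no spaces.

Step 1: G0=G3=1 G1=1(const) G2=G3&G1=1&0=0 G3=NOT G0=NOT 0=1 -> 1101
Step 2: G0=G3=1 G1=1(const) G2=G3&G1=1&1=1 G3=NOT G0=NOT 1=0 -> 1110
Step 3: G0=G3=0 G1=1(const) G2=G3&G1=0&1=0 G3=NOT G0=NOT 1=0 -> 0100
Step 4: G0=G3=0 G1=1(const) G2=G3&G1=0&1=0 G3=NOT G0=NOT 0=1 -> 0101
Step 5: G0=G3=1 G1=1(const) G2=G3&G1=1&1=1 G3=NOT G0=NOT 0=1 -> 1111
Step 6: G0=G3=1 G1=1(const) G2=G3&G1=1&1=1 G3=NOT G0=NOT 1=0 -> 1110
Step 7: G0=G3=0 G1=1(const) G2=G3&G1=0&1=0 G3=NOT G0=NOT 1=0 -> 0100

0100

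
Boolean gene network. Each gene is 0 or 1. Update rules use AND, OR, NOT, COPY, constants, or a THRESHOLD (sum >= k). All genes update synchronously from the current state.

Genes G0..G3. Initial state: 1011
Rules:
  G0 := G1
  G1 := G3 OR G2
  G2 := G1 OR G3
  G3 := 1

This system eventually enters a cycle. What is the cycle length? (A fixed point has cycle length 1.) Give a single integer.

Answer: 1

Derivation:
Step 0: 1011
Step 1: G0=G1=0 G1=G3|G2=1|1=1 G2=G1|G3=0|1=1 G3=1(const) -> 0111
Step 2: G0=G1=1 G1=G3|G2=1|1=1 G2=G1|G3=1|1=1 G3=1(const) -> 1111
Step 3: G0=G1=1 G1=G3|G2=1|1=1 G2=G1|G3=1|1=1 G3=1(const) -> 1111
State from step 3 equals state from step 2 -> cycle length 1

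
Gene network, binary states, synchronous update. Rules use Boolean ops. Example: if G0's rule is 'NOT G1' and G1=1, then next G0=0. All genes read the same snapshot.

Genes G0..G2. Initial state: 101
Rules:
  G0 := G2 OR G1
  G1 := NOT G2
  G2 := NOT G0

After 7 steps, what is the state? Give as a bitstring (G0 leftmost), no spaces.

Step 1: G0=G2|G1=1|0=1 G1=NOT G2=NOT 1=0 G2=NOT G0=NOT 1=0 -> 100
Step 2: G0=G2|G1=0|0=0 G1=NOT G2=NOT 0=1 G2=NOT G0=NOT 1=0 -> 010
Step 3: G0=G2|G1=0|1=1 G1=NOT G2=NOT 0=1 G2=NOT G0=NOT 0=1 -> 111
Step 4: G0=G2|G1=1|1=1 G1=NOT G2=NOT 1=0 G2=NOT G0=NOT 1=0 -> 100
Step 5: G0=G2|G1=0|0=0 G1=NOT G2=NOT 0=1 G2=NOT G0=NOT 1=0 -> 010
Step 6: G0=G2|G1=0|1=1 G1=NOT G2=NOT 0=1 G2=NOT G0=NOT 0=1 -> 111
Step 7: G0=G2|G1=1|1=1 G1=NOT G2=NOT 1=0 G2=NOT G0=NOT 1=0 -> 100

100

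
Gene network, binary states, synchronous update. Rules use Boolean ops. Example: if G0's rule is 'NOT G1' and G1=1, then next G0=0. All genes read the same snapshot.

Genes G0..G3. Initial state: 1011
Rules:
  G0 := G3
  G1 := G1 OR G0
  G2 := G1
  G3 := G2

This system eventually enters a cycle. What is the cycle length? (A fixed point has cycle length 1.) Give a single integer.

Step 0: 1011
Step 1: G0=G3=1 G1=G1|G0=0|1=1 G2=G1=0 G3=G2=1 -> 1101
Step 2: G0=G3=1 G1=G1|G0=1|1=1 G2=G1=1 G3=G2=0 -> 1110
Step 3: G0=G3=0 G1=G1|G0=1|1=1 G2=G1=1 G3=G2=1 -> 0111
Step 4: G0=G3=1 G1=G1|G0=1|0=1 G2=G1=1 G3=G2=1 -> 1111
Step 5: G0=G3=1 G1=G1|G0=1|1=1 G2=G1=1 G3=G2=1 -> 1111
State from step 5 equals state from step 4 -> cycle length 1

Answer: 1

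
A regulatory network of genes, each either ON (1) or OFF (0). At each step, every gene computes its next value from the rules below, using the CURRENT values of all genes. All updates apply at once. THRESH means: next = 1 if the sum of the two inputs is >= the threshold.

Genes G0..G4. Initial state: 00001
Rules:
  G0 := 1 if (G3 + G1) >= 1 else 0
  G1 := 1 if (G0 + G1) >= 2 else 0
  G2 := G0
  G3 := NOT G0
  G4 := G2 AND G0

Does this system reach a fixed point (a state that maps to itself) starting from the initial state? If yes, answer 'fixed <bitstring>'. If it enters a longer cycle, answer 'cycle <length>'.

Answer: cycle 4

Derivation:
Step 0: 00001
Step 1: G0=(0+0>=1)=0 G1=(0+0>=2)=0 G2=G0=0 G3=NOT G0=NOT 0=1 G4=G2&G0=0&0=0 -> 00010
Step 2: G0=(1+0>=1)=1 G1=(0+0>=2)=0 G2=G0=0 G3=NOT G0=NOT 0=1 G4=G2&G0=0&0=0 -> 10010
Step 3: G0=(1+0>=1)=1 G1=(1+0>=2)=0 G2=G0=1 G3=NOT G0=NOT 1=0 G4=G2&G0=0&1=0 -> 10100
Step 4: G0=(0+0>=1)=0 G1=(1+0>=2)=0 G2=G0=1 G3=NOT G0=NOT 1=0 G4=G2&G0=1&1=1 -> 00101
Step 5: G0=(0+0>=1)=0 G1=(0+0>=2)=0 G2=G0=0 G3=NOT G0=NOT 0=1 G4=G2&G0=1&0=0 -> 00010
Cycle of length 4 starting at step 1 -> no fixed point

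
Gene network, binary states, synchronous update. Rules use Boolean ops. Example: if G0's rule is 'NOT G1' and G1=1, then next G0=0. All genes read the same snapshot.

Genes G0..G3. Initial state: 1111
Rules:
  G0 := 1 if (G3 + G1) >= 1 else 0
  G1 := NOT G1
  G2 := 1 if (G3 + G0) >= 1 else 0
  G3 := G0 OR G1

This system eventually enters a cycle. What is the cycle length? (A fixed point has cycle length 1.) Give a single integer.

Answer: 2

Derivation:
Step 0: 1111
Step 1: G0=(1+1>=1)=1 G1=NOT G1=NOT 1=0 G2=(1+1>=1)=1 G3=G0|G1=1|1=1 -> 1011
Step 2: G0=(1+0>=1)=1 G1=NOT G1=NOT 0=1 G2=(1+1>=1)=1 G3=G0|G1=1|0=1 -> 1111
State from step 2 equals state from step 0 -> cycle length 2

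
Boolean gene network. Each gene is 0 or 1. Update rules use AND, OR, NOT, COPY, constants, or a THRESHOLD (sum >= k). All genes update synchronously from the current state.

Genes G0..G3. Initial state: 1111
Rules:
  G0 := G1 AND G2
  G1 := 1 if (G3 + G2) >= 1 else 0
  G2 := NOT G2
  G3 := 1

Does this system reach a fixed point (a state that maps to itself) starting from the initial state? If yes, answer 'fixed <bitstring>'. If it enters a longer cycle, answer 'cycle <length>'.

Step 0: 1111
Step 1: G0=G1&G2=1&1=1 G1=(1+1>=1)=1 G2=NOT G2=NOT 1=0 G3=1(const) -> 1101
Step 2: G0=G1&G2=1&0=0 G1=(1+0>=1)=1 G2=NOT G2=NOT 0=1 G3=1(const) -> 0111
Step 3: G0=G1&G2=1&1=1 G1=(1+1>=1)=1 G2=NOT G2=NOT 1=0 G3=1(const) -> 1101
Cycle of length 2 starting at step 1 -> no fixed point

Answer: cycle 2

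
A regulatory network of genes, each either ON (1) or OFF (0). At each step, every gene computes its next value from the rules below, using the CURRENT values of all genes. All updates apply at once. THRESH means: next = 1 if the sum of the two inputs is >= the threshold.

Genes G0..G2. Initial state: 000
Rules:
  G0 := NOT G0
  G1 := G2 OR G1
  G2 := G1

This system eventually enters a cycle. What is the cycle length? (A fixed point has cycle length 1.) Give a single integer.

Answer: 2

Derivation:
Step 0: 000
Step 1: G0=NOT G0=NOT 0=1 G1=G2|G1=0|0=0 G2=G1=0 -> 100
Step 2: G0=NOT G0=NOT 1=0 G1=G2|G1=0|0=0 G2=G1=0 -> 000
State from step 2 equals state from step 0 -> cycle length 2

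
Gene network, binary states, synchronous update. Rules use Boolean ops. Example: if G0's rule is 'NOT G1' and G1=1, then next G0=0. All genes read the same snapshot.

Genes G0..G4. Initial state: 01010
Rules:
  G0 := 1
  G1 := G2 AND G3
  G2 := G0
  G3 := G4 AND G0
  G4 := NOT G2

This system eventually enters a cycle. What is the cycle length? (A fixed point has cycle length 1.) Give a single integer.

Answer: 1

Derivation:
Step 0: 01010
Step 1: G0=1(const) G1=G2&G3=0&1=0 G2=G0=0 G3=G4&G0=0&0=0 G4=NOT G2=NOT 0=1 -> 10001
Step 2: G0=1(const) G1=G2&G3=0&0=0 G2=G0=1 G3=G4&G0=1&1=1 G4=NOT G2=NOT 0=1 -> 10111
Step 3: G0=1(const) G1=G2&G3=1&1=1 G2=G0=1 G3=G4&G0=1&1=1 G4=NOT G2=NOT 1=0 -> 11110
Step 4: G0=1(const) G1=G2&G3=1&1=1 G2=G0=1 G3=G4&G0=0&1=0 G4=NOT G2=NOT 1=0 -> 11100
Step 5: G0=1(const) G1=G2&G3=1&0=0 G2=G0=1 G3=G4&G0=0&1=0 G4=NOT G2=NOT 1=0 -> 10100
Step 6: G0=1(const) G1=G2&G3=1&0=0 G2=G0=1 G3=G4&G0=0&1=0 G4=NOT G2=NOT 1=0 -> 10100
State from step 6 equals state from step 5 -> cycle length 1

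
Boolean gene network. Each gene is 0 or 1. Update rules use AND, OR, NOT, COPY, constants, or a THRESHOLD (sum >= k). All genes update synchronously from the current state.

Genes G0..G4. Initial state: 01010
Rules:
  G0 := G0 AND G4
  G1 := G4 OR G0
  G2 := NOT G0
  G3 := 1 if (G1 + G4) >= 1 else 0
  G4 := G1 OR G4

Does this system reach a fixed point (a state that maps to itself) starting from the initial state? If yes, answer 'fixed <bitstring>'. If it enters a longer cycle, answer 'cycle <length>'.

Step 0: 01010
Step 1: G0=G0&G4=0&0=0 G1=G4|G0=0|0=0 G2=NOT G0=NOT 0=1 G3=(1+0>=1)=1 G4=G1|G4=1|0=1 -> 00111
Step 2: G0=G0&G4=0&1=0 G1=G4|G0=1|0=1 G2=NOT G0=NOT 0=1 G3=(0+1>=1)=1 G4=G1|G4=0|1=1 -> 01111
Step 3: G0=G0&G4=0&1=0 G1=G4|G0=1|0=1 G2=NOT G0=NOT 0=1 G3=(1+1>=1)=1 G4=G1|G4=1|1=1 -> 01111
Fixed point reached at step 2: 01111

Answer: fixed 01111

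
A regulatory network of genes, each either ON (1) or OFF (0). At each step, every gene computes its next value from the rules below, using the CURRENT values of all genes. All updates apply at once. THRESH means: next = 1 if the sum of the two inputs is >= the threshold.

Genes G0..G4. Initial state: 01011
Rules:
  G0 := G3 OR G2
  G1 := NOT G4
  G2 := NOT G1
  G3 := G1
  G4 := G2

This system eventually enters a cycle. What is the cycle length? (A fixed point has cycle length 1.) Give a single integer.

Answer: 3

Derivation:
Step 0: 01011
Step 1: G0=G3|G2=1|0=1 G1=NOT G4=NOT 1=0 G2=NOT G1=NOT 1=0 G3=G1=1 G4=G2=0 -> 10010
Step 2: G0=G3|G2=1|0=1 G1=NOT G4=NOT 0=1 G2=NOT G1=NOT 0=1 G3=G1=0 G4=G2=0 -> 11100
Step 3: G0=G3|G2=0|1=1 G1=NOT G4=NOT 0=1 G2=NOT G1=NOT 1=0 G3=G1=1 G4=G2=1 -> 11011
Step 4: G0=G3|G2=1|0=1 G1=NOT G4=NOT 1=0 G2=NOT G1=NOT 1=0 G3=G1=1 G4=G2=0 -> 10010
State from step 4 equals state from step 1 -> cycle length 3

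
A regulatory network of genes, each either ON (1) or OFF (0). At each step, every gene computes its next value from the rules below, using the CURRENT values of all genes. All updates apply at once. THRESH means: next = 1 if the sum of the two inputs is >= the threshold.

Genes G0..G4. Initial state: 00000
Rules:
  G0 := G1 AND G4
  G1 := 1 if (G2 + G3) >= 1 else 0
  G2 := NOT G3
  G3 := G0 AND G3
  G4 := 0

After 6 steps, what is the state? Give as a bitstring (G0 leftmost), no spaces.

Step 1: G0=G1&G4=0&0=0 G1=(0+0>=1)=0 G2=NOT G3=NOT 0=1 G3=G0&G3=0&0=0 G4=0(const) -> 00100
Step 2: G0=G1&G4=0&0=0 G1=(1+0>=1)=1 G2=NOT G3=NOT 0=1 G3=G0&G3=0&0=0 G4=0(const) -> 01100
Step 3: G0=G1&G4=1&0=0 G1=(1+0>=1)=1 G2=NOT G3=NOT 0=1 G3=G0&G3=0&0=0 G4=0(const) -> 01100
Step 4: G0=G1&G4=1&0=0 G1=(1+0>=1)=1 G2=NOT G3=NOT 0=1 G3=G0&G3=0&0=0 G4=0(const) -> 01100
Step 5: G0=G1&G4=1&0=0 G1=(1+0>=1)=1 G2=NOT G3=NOT 0=1 G3=G0&G3=0&0=0 G4=0(const) -> 01100
Step 6: G0=G1&G4=1&0=0 G1=(1+0>=1)=1 G2=NOT G3=NOT 0=1 G3=G0&G3=0&0=0 G4=0(const) -> 01100

01100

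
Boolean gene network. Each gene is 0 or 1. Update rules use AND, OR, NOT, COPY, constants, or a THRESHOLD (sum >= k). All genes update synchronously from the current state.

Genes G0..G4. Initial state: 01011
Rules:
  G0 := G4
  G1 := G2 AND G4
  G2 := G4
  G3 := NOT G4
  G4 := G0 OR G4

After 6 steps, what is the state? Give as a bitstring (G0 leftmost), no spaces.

Step 1: G0=G4=1 G1=G2&G4=0&1=0 G2=G4=1 G3=NOT G4=NOT 1=0 G4=G0|G4=0|1=1 -> 10101
Step 2: G0=G4=1 G1=G2&G4=1&1=1 G2=G4=1 G3=NOT G4=NOT 1=0 G4=G0|G4=1|1=1 -> 11101
Step 3: G0=G4=1 G1=G2&G4=1&1=1 G2=G4=1 G3=NOT G4=NOT 1=0 G4=G0|G4=1|1=1 -> 11101
Step 4: G0=G4=1 G1=G2&G4=1&1=1 G2=G4=1 G3=NOT G4=NOT 1=0 G4=G0|G4=1|1=1 -> 11101
Step 5: G0=G4=1 G1=G2&G4=1&1=1 G2=G4=1 G3=NOT G4=NOT 1=0 G4=G0|G4=1|1=1 -> 11101
Step 6: G0=G4=1 G1=G2&G4=1&1=1 G2=G4=1 G3=NOT G4=NOT 1=0 G4=G0|G4=1|1=1 -> 11101

11101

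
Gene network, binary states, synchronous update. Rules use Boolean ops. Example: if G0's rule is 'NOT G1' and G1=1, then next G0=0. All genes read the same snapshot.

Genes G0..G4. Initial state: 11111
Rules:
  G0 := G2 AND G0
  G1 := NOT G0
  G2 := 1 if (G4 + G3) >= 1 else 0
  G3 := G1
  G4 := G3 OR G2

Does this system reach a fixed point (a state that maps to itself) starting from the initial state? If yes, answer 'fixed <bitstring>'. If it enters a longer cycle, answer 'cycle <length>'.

Step 0: 11111
Step 1: G0=G2&G0=1&1=1 G1=NOT G0=NOT 1=0 G2=(1+1>=1)=1 G3=G1=1 G4=G3|G2=1|1=1 -> 10111
Step 2: G0=G2&G0=1&1=1 G1=NOT G0=NOT 1=0 G2=(1+1>=1)=1 G3=G1=0 G4=G3|G2=1|1=1 -> 10101
Step 3: G0=G2&G0=1&1=1 G1=NOT G0=NOT 1=0 G2=(1+0>=1)=1 G3=G1=0 G4=G3|G2=0|1=1 -> 10101
Fixed point reached at step 2: 10101

Answer: fixed 10101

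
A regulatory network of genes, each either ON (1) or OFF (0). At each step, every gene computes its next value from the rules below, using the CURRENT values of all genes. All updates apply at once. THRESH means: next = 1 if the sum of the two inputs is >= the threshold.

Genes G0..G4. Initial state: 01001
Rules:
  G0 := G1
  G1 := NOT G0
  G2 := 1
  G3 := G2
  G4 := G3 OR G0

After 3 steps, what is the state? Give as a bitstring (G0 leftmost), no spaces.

Step 1: G0=G1=1 G1=NOT G0=NOT 0=1 G2=1(const) G3=G2=0 G4=G3|G0=0|0=0 -> 11100
Step 2: G0=G1=1 G1=NOT G0=NOT 1=0 G2=1(const) G3=G2=1 G4=G3|G0=0|1=1 -> 10111
Step 3: G0=G1=0 G1=NOT G0=NOT 1=0 G2=1(const) G3=G2=1 G4=G3|G0=1|1=1 -> 00111

00111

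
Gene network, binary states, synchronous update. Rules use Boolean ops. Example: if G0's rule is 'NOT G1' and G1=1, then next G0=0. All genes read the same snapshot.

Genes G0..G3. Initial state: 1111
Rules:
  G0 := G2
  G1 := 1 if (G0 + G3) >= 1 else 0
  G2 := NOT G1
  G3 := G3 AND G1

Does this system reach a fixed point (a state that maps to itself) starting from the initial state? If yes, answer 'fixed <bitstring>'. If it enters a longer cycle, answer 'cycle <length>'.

Step 0: 1111
Step 1: G0=G2=1 G1=(1+1>=1)=1 G2=NOT G1=NOT 1=0 G3=G3&G1=1&1=1 -> 1101
Step 2: G0=G2=0 G1=(1+1>=1)=1 G2=NOT G1=NOT 1=0 G3=G3&G1=1&1=1 -> 0101
Step 3: G0=G2=0 G1=(0+1>=1)=1 G2=NOT G1=NOT 1=0 G3=G3&G1=1&1=1 -> 0101
Fixed point reached at step 2: 0101

Answer: fixed 0101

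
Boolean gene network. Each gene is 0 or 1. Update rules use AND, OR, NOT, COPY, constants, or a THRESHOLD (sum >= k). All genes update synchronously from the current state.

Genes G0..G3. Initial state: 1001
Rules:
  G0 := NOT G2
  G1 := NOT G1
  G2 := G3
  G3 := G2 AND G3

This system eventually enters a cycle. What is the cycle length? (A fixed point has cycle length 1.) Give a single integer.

Answer: 2

Derivation:
Step 0: 1001
Step 1: G0=NOT G2=NOT 0=1 G1=NOT G1=NOT 0=1 G2=G3=1 G3=G2&G3=0&1=0 -> 1110
Step 2: G0=NOT G2=NOT 1=0 G1=NOT G1=NOT 1=0 G2=G3=0 G3=G2&G3=1&0=0 -> 0000
Step 3: G0=NOT G2=NOT 0=1 G1=NOT G1=NOT 0=1 G2=G3=0 G3=G2&G3=0&0=0 -> 1100
Step 4: G0=NOT G2=NOT 0=1 G1=NOT G1=NOT 1=0 G2=G3=0 G3=G2&G3=0&0=0 -> 1000
Step 5: G0=NOT G2=NOT 0=1 G1=NOT G1=NOT 0=1 G2=G3=0 G3=G2&G3=0&0=0 -> 1100
State from step 5 equals state from step 3 -> cycle length 2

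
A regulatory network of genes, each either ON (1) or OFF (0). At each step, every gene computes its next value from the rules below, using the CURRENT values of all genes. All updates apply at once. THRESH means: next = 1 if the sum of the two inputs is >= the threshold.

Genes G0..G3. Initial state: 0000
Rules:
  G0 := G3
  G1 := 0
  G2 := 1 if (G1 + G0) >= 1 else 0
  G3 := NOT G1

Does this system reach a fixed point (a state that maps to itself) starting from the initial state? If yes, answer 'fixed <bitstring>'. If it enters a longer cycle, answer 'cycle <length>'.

Step 0: 0000
Step 1: G0=G3=0 G1=0(const) G2=(0+0>=1)=0 G3=NOT G1=NOT 0=1 -> 0001
Step 2: G0=G3=1 G1=0(const) G2=(0+0>=1)=0 G3=NOT G1=NOT 0=1 -> 1001
Step 3: G0=G3=1 G1=0(const) G2=(0+1>=1)=1 G3=NOT G1=NOT 0=1 -> 1011
Step 4: G0=G3=1 G1=0(const) G2=(0+1>=1)=1 G3=NOT G1=NOT 0=1 -> 1011
Fixed point reached at step 3: 1011

Answer: fixed 1011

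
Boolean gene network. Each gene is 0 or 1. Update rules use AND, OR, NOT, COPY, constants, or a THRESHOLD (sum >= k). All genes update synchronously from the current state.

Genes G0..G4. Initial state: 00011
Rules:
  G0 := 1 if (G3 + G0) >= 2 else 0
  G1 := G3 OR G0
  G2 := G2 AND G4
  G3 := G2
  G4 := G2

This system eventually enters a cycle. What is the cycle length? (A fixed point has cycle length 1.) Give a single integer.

Answer: 1

Derivation:
Step 0: 00011
Step 1: G0=(1+0>=2)=0 G1=G3|G0=1|0=1 G2=G2&G4=0&1=0 G3=G2=0 G4=G2=0 -> 01000
Step 2: G0=(0+0>=2)=0 G1=G3|G0=0|0=0 G2=G2&G4=0&0=0 G3=G2=0 G4=G2=0 -> 00000
Step 3: G0=(0+0>=2)=0 G1=G3|G0=0|0=0 G2=G2&G4=0&0=0 G3=G2=0 G4=G2=0 -> 00000
State from step 3 equals state from step 2 -> cycle length 1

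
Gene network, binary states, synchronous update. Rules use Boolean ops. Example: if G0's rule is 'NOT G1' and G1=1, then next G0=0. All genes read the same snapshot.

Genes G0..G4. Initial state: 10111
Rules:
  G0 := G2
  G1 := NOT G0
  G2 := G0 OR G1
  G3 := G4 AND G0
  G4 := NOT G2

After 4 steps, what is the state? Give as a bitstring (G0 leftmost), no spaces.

Step 1: G0=G2=1 G1=NOT G0=NOT 1=0 G2=G0|G1=1|0=1 G3=G4&G0=1&1=1 G4=NOT G2=NOT 1=0 -> 10110
Step 2: G0=G2=1 G1=NOT G0=NOT 1=0 G2=G0|G1=1|0=1 G3=G4&G0=0&1=0 G4=NOT G2=NOT 1=0 -> 10100
Step 3: G0=G2=1 G1=NOT G0=NOT 1=0 G2=G0|G1=1|0=1 G3=G4&G0=0&1=0 G4=NOT G2=NOT 1=0 -> 10100
Step 4: G0=G2=1 G1=NOT G0=NOT 1=0 G2=G0|G1=1|0=1 G3=G4&G0=0&1=0 G4=NOT G2=NOT 1=0 -> 10100

10100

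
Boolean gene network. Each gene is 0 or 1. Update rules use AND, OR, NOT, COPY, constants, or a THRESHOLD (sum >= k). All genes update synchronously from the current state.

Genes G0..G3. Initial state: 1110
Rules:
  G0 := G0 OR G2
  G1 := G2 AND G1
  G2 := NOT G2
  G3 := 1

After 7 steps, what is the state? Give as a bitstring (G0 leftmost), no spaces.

Step 1: G0=G0|G2=1|1=1 G1=G2&G1=1&1=1 G2=NOT G2=NOT 1=0 G3=1(const) -> 1101
Step 2: G0=G0|G2=1|0=1 G1=G2&G1=0&1=0 G2=NOT G2=NOT 0=1 G3=1(const) -> 1011
Step 3: G0=G0|G2=1|1=1 G1=G2&G1=1&0=0 G2=NOT G2=NOT 1=0 G3=1(const) -> 1001
Step 4: G0=G0|G2=1|0=1 G1=G2&G1=0&0=0 G2=NOT G2=NOT 0=1 G3=1(const) -> 1011
Step 5: G0=G0|G2=1|1=1 G1=G2&G1=1&0=0 G2=NOT G2=NOT 1=0 G3=1(const) -> 1001
Step 6: G0=G0|G2=1|0=1 G1=G2&G1=0&0=0 G2=NOT G2=NOT 0=1 G3=1(const) -> 1011
Step 7: G0=G0|G2=1|1=1 G1=G2&G1=1&0=0 G2=NOT G2=NOT 1=0 G3=1(const) -> 1001

1001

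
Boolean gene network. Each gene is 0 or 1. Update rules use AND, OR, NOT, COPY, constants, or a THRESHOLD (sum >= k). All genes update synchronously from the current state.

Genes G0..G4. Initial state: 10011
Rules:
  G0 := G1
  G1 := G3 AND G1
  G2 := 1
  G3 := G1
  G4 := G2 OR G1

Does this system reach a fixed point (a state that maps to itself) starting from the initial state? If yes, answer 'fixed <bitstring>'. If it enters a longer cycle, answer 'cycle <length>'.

Step 0: 10011
Step 1: G0=G1=0 G1=G3&G1=1&0=0 G2=1(const) G3=G1=0 G4=G2|G1=0|0=0 -> 00100
Step 2: G0=G1=0 G1=G3&G1=0&0=0 G2=1(const) G3=G1=0 G4=G2|G1=1|0=1 -> 00101
Step 3: G0=G1=0 G1=G3&G1=0&0=0 G2=1(const) G3=G1=0 G4=G2|G1=1|0=1 -> 00101
Fixed point reached at step 2: 00101

Answer: fixed 00101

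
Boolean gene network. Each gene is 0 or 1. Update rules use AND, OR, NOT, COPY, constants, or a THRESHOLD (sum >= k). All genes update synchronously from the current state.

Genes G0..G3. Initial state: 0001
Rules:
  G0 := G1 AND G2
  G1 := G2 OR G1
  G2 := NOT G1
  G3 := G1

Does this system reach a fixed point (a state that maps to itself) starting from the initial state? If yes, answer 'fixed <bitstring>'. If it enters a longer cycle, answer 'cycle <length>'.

Answer: fixed 0101

Derivation:
Step 0: 0001
Step 1: G0=G1&G2=0&0=0 G1=G2|G1=0|0=0 G2=NOT G1=NOT 0=1 G3=G1=0 -> 0010
Step 2: G0=G1&G2=0&1=0 G1=G2|G1=1|0=1 G2=NOT G1=NOT 0=1 G3=G1=0 -> 0110
Step 3: G0=G1&G2=1&1=1 G1=G2|G1=1|1=1 G2=NOT G1=NOT 1=0 G3=G1=1 -> 1101
Step 4: G0=G1&G2=1&0=0 G1=G2|G1=0|1=1 G2=NOT G1=NOT 1=0 G3=G1=1 -> 0101
Step 5: G0=G1&G2=1&0=0 G1=G2|G1=0|1=1 G2=NOT G1=NOT 1=0 G3=G1=1 -> 0101
Fixed point reached at step 4: 0101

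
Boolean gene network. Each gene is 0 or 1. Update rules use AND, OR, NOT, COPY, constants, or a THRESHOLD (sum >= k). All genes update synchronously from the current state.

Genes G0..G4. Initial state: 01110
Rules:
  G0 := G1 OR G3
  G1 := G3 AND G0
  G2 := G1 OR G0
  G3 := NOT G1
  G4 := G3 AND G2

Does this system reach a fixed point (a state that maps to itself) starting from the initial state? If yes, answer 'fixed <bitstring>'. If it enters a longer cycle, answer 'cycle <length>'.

Step 0: 01110
Step 1: G0=G1|G3=1|1=1 G1=G3&G0=1&0=0 G2=G1|G0=1|0=1 G3=NOT G1=NOT 1=0 G4=G3&G2=1&1=1 -> 10101
Step 2: G0=G1|G3=0|0=0 G1=G3&G0=0&1=0 G2=G1|G0=0|1=1 G3=NOT G1=NOT 0=1 G4=G3&G2=0&1=0 -> 00110
Step 3: G0=G1|G3=0|1=1 G1=G3&G0=1&0=0 G2=G1|G0=0|0=0 G3=NOT G1=NOT 0=1 G4=G3&G2=1&1=1 -> 10011
Step 4: G0=G1|G3=0|1=1 G1=G3&G0=1&1=1 G2=G1|G0=0|1=1 G3=NOT G1=NOT 0=1 G4=G3&G2=1&0=0 -> 11110
Step 5: G0=G1|G3=1|1=1 G1=G3&G0=1&1=1 G2=G1|G0=1|1=1 G3=NOT G1=NOT 1=0 G4=G3&G2=1&1=1 -> 11101
Step 6: G0=G1|G3=1|0=1 G1=G3&G0=0&1=0 G2=G1|G0=1|1=1 G3=NOT G1=NOT 1=0 G4=G3&G2=0&1=0 -> 10100
Step 7: G0=G1|G3=0|0=0 G1=G3&G0=0&1=0 G2=G1|G0=0|1=1 G3=NOT G1=NOT 0=1 G4=G3&G2=0&1=0 -> 00110
Cycle of length 5 starting at step 2 -> no fixed point

Answer: cycle 5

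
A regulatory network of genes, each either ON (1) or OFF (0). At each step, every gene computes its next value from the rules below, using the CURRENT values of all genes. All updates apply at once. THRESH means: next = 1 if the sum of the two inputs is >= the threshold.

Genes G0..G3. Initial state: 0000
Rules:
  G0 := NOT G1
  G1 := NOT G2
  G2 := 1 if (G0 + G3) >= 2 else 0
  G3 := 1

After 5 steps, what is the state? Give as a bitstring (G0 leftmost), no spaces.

Step 1: G0=NOT G1=NOT 0=1 G1=NOT G2=NOT 0=1 G2=(0+0>=2)=0 G3=1(const) -> 1101
Step 2: G0=NOT G1=NOT 1=0 G1=NOT G2=NOT 0=1 G2=(1+1>=2)=1 G3=1(const) -> 0111
Step 3: G0=NOT G1=NOT 1=0 G1=NOT G2=NOT 1=0 G2=(0+1>=2)=0 G3=1(const) -> 0001
Step 4: G0=NOT G1=NOT 0=1 G1=NOT G2=NOT 0=1 G2=(0+1>=2)=0 G3=1(const) -> 1101
Step 5: G0=NOT G1=NOT 1=0 G1=NOT G2=NOT 0=1 G2=(1+1>=2)=1 G3=1(const) -> 0111

0111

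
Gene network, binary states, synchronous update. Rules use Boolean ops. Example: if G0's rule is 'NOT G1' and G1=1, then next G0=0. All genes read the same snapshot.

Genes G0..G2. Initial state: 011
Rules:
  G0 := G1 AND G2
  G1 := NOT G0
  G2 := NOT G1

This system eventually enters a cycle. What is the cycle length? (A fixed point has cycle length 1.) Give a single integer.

Answer: 3

Derivation:
Step 0: 011
Step 1: G0=G1&G2=1&1=1 G1=NOT G0=NOT 0=1 G2=NOT G1=NOT 1=0 -> 110
Step 2: G0=G1&G2=1&0=0 G1=NOT G0=NOT 1=0 G2=NOT G1=NOT 1=0 -> 000
Step 3: G0=G1&G2=0&0=0 G1=NOT G0=NOT 0=1 G2=NOT G1=NOT 0=1 -> 011
State from step 3 equals state from step 0 -> cycle length 3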